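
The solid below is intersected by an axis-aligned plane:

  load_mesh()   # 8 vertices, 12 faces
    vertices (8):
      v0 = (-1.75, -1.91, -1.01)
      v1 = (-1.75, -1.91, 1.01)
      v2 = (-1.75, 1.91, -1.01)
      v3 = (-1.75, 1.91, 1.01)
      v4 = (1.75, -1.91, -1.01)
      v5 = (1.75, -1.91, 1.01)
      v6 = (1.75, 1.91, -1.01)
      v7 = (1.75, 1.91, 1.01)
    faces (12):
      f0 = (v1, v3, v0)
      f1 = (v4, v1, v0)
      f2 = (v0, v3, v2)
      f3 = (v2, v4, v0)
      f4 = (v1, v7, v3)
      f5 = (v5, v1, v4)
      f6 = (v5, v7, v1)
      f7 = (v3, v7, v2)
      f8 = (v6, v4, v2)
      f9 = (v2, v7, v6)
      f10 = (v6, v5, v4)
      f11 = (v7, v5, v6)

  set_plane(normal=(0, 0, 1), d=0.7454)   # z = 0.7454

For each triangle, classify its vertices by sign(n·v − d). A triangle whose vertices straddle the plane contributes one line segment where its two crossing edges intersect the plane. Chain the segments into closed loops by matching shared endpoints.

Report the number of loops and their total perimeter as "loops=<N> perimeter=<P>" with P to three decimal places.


loops=1 perimeter=14.640

Straddling triangles (8 of 12):
  (v1,v3,v0) [++-] → (-1.75, 1.40962, 0.7454)–(-1.75, -1.91, 0.7454)  len=3.3196
  (v4,v1,v0) [-+-] → (-1.29153, -1.91, 0.7454)–(-1.75, -1.91, 0.7454)  len=0.4585
  (v0,v3,v2) [-+-] → (-1.75, 1.40962, 0.7454)–(-1.75, 1.91, 0.7454)  len=0.5004
  (v5,v1,v4) [++-] → (-1.29153, -1.91, 0.7454)–(1.75, -1.91, 0.7454)  len=3.0415
  (v3,v7,v2) [++-] → (1.29153, 1.91, 0.7454)–(-1.75, 1.91, 0.7454)  len=3.0415
  (v2,v7,v6) [-+-] → (1.29153, 1.91, 0.7454)–(1.75, 1.91, 0.7454)  len=0.4585
  (v6,v5,v4) [-+-] → (1.75, -1.40962, 0.7454)–(1.75, -1.91, 0.7454)  len=0.5004
  (v7,v5,v6) [++-] → (1.75, -1.40962, 0.7454)–(1.75, 1.91, 0.7454)  len=3.3196

Chained into 1 loop(s):
  loop 1: 8 segments, perimeter = 14.6400
Total perimeter = 14.640


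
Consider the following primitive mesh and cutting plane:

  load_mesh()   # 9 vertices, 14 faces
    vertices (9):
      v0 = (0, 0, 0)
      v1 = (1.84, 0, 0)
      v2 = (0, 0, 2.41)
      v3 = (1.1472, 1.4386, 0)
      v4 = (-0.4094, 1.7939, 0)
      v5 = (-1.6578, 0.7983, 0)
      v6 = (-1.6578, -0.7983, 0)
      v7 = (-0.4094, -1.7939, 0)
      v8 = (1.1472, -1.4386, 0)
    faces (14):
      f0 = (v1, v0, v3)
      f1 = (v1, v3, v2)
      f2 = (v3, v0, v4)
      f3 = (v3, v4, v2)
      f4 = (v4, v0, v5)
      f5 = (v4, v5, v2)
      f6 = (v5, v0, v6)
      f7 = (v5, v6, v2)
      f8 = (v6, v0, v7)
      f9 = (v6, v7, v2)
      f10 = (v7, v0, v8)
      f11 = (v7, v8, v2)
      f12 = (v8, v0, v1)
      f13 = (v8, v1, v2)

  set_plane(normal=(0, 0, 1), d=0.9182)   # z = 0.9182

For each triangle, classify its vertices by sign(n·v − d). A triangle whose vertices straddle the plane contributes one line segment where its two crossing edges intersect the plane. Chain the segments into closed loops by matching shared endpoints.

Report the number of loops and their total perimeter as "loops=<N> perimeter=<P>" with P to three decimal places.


Straddling triangles (7 of 14):
  (v1,v3,v2) [--+] → (0.710122, 0.890499, 0.9182)–(1.13897, 0, 0.9182)  len=0.9884
  (v3,v4,v2) [--+] → (-0.25342, 1.11043, 0.9182)–(0.710122, 0.890499, 0.9182)  len=0.9883
  (v4,v5,v2) [--+] → (-1.02619, 0.494151, 0.9182)–(-0.25342, 1.11043, 0.9182)  len=0.9884
  (v5,v6,v2) [--+] → (-1.02619, -0.494151, 0.9182)–(-1.02619, 0.494151, 0.9182)  len=0.9883
  (v6,v7,v2) [--+] → (-0.25342, -1.11043, 0.9182)–(-1.02619, -0.494151, 0.9182)  len=0.9884
  (v7,v8,v2) [--+] → (0.710122, -0.890499, 0.9182)–(-0.25342, -1.11043, 0.9182)  len=0.9883
  (v8,v1,v2) [--+] → (1.13897, 0, 0.9182)–(0.710122, -0.890499, 0.9182)  len=0.9884

Chained into 1 loop(s):
  loop 1: 7 segments, perimeter = 6.9185
Total perimeter = 6.919

loops=1 perimeter=6.919


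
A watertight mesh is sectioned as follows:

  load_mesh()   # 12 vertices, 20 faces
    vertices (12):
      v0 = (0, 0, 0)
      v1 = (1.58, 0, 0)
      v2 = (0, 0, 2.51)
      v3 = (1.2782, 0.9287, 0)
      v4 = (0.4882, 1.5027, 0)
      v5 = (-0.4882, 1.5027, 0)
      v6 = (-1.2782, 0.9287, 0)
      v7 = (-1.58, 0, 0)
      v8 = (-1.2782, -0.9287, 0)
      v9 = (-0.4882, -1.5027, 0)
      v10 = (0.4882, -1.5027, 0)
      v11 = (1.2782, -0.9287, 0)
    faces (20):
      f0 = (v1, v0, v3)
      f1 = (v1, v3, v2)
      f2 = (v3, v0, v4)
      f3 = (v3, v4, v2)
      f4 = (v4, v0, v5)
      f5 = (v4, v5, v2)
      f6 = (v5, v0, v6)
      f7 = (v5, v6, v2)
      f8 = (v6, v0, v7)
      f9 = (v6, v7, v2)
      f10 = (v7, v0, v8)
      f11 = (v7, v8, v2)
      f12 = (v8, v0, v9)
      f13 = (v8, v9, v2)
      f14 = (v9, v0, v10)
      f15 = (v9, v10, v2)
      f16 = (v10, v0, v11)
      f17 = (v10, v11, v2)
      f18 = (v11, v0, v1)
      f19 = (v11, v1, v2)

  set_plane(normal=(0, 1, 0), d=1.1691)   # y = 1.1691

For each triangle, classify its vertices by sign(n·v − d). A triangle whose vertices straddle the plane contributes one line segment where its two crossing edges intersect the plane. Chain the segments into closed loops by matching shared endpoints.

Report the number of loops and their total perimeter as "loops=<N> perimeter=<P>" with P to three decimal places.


Straddling triangles (6 of 20):
  (v3,v0,v4) [--+] → (0.379819, 1.1691, 0)–(0.947336, 1.1691, 0)  len=0.5675
  (v3,v4,v2) [-+-] → (0.947336, 1.1691, 0)–(0.379819, 1.1691, 0.557221)  len=0.7953
  (v4,v0,v5) [+-+] → (0.379819, 1.1691, 0)–(-0.379819, 1.1691, 0)  len=0.7596
  (v4,v5,v2) [++-] → (-0.379819, 1.1691, 0.557221)–(0.379819, 1.1691, 0.557221)  len=0.7596
  (v5,v0,v6) [+--] → (-0.379819, 1.1691, 0)–(-0.947336, 1.1691, 0)  len=0.5675
  (v5,v6,v2) [+--] → (-0.947336, 1.1691, 0)–(-0.379819, 1.1691, 0.557221)  len=0.7953

Chained into 1 loop(s):
  loop 1: 6 segments, perimeter = 4.2450
Total perimeter = 4.245

loops=1 perimeter=4.245


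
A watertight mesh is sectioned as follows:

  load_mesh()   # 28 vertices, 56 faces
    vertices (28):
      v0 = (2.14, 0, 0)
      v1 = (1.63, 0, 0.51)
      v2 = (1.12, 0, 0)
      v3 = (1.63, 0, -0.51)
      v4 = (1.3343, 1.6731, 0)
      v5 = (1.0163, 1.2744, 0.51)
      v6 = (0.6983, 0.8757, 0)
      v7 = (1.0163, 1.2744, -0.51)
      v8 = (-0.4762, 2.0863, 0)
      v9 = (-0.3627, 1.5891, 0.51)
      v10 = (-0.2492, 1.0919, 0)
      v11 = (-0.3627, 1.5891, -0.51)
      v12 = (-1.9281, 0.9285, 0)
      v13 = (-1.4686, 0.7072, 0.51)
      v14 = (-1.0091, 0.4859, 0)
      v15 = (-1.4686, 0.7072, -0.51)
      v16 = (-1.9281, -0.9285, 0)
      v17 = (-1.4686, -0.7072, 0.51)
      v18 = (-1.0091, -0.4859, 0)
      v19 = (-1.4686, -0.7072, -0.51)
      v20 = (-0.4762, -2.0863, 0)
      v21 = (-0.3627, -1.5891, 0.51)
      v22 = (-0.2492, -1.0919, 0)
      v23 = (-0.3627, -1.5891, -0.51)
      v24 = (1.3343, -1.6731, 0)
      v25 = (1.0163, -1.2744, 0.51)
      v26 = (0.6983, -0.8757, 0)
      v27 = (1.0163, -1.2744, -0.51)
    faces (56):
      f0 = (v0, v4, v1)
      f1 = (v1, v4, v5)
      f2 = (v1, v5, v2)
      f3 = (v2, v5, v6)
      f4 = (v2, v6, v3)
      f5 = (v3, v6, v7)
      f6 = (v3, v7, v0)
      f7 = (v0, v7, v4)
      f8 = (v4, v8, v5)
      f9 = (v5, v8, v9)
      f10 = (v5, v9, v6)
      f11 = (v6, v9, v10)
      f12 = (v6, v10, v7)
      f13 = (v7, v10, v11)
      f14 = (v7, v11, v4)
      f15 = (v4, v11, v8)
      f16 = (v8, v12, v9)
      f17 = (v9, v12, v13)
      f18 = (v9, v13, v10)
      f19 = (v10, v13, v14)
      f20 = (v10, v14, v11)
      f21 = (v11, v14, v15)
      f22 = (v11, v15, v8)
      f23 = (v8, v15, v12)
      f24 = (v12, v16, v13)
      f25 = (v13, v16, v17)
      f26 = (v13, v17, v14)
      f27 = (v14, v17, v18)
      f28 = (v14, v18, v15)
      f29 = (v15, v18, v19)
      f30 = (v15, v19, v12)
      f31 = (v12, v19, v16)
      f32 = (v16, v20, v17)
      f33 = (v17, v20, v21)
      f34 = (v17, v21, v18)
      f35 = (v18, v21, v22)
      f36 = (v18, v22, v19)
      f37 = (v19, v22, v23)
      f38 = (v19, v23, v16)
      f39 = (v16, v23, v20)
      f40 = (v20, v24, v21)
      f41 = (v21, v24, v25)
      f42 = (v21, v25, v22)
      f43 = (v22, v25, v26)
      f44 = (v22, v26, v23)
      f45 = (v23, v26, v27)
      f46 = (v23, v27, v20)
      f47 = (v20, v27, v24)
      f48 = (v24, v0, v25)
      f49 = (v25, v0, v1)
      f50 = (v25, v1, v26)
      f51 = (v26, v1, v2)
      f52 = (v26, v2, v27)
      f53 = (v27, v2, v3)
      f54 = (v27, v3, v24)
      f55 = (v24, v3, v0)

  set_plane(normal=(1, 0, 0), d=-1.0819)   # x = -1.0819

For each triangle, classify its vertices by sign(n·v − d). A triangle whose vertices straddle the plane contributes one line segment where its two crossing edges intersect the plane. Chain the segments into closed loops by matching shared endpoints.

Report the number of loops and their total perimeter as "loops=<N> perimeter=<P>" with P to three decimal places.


loops=1 perimeter=7.816

Straddling triangles (18 of 56):
  (v8,v12,v9) [+-+] → (-1.0819, 1.60329, 0)–(-1.0819, 1.2856, 0.275688)  len=0.4206
  (v9,v12,v13) [+--] → (-1.0819, 1.2856, 0.275688)–(-1.0819, 1.01557, 0.51)  len=0.3575
  (v9,v13,v10) [+-+] → (-1.0819, 1.01557, 0.51)–(-1.0819, 0.829197, 0.348267)  len=0.2468
  (v10,v13,v14) [+-+] → (-1.0819, 0.829197, 0.348267)–(-1.0819, 0.520961, 0.0808009)  len=0.4081
  (v11,v14,v15) [++-] → (-1.0819, 0.520961, -0.0808009)–(-1.0819, 1.01557, -0.51)  len=0.6549
  (v11,v15,v8) [+-+] → (-1.0819, 1.01557, -0.51)–(-1.0819, 1.24458, -0.311273)  len=0.3032
  (v8,v15,v12) [+--] → (-1.0819, 1.24458, -0.311273)–(-1.0819, 1.60329, 0)  len=0.4749
  (v13,v17,v14) [--+] → (-1.0819, 0.296873, 0.0808009)–(-1.0819, 0.520961, 0.0808009)  len=0.2241
  (v14,v17,v18) [+-+] → (-1.0819, 0.296873, 0.0808009)–(-1.0819, -0.520961, 0.0808009)  len=0.8178
  (v14,v18,v15) [++-] → (-1.0819, -0.296873, -0.0808009)–(-1.0819, 0.520961, -0.0808009)  len=0.8178
  (v15,v18,v19) [-+-] → (-1.0819, -0.296873, -0.0808009)–(-1.0819, -0.520961, -0.0808009)  len=0.2241
  (v16,v20,v17) [-+-] → (-1.0819, -1.60329, 0)–(-1.0819, -1.24458, 0.311273)  len=0.4749
  (v17,v20,v21) [-++] → (-1.0819, -1.24458, 0.311273)–(-1.0819, -1.01557, 0.51)  len=0.3032
  (v17,v21,v18) [-++] → (-1.0819, -1.01557, 0.51)–(-1.0819, -0.520961, 0.0808009)  len=0.6549
  (v18,v22,v19) [++-] → (-1.0819, -0.829197, -0.348267)–(-1.0819, -0.520961, -0.0808009)  len=0.4081
  (v19,v22,v23) [-++] → (-1.0819, -0.829197, -0.348267)–(-1.0819, -1.01557, -0.51)  len=0.2468
  (v19,v23,v16) [-+-] → (-1.0819, -1.01557, -0.51)–(-1.0819, -1.2856, -0.275688)  len=0.3575
  (v16,v23,v20) [-++] → (-1.0819, -1.2856, -0.275688)–(-1.0819, -1.60329, 0)  len=0.4206

Chained into 1 loop(s):
  loop 1: 18 segments, perimeter = 7.8159
Total perimeter = 7.816


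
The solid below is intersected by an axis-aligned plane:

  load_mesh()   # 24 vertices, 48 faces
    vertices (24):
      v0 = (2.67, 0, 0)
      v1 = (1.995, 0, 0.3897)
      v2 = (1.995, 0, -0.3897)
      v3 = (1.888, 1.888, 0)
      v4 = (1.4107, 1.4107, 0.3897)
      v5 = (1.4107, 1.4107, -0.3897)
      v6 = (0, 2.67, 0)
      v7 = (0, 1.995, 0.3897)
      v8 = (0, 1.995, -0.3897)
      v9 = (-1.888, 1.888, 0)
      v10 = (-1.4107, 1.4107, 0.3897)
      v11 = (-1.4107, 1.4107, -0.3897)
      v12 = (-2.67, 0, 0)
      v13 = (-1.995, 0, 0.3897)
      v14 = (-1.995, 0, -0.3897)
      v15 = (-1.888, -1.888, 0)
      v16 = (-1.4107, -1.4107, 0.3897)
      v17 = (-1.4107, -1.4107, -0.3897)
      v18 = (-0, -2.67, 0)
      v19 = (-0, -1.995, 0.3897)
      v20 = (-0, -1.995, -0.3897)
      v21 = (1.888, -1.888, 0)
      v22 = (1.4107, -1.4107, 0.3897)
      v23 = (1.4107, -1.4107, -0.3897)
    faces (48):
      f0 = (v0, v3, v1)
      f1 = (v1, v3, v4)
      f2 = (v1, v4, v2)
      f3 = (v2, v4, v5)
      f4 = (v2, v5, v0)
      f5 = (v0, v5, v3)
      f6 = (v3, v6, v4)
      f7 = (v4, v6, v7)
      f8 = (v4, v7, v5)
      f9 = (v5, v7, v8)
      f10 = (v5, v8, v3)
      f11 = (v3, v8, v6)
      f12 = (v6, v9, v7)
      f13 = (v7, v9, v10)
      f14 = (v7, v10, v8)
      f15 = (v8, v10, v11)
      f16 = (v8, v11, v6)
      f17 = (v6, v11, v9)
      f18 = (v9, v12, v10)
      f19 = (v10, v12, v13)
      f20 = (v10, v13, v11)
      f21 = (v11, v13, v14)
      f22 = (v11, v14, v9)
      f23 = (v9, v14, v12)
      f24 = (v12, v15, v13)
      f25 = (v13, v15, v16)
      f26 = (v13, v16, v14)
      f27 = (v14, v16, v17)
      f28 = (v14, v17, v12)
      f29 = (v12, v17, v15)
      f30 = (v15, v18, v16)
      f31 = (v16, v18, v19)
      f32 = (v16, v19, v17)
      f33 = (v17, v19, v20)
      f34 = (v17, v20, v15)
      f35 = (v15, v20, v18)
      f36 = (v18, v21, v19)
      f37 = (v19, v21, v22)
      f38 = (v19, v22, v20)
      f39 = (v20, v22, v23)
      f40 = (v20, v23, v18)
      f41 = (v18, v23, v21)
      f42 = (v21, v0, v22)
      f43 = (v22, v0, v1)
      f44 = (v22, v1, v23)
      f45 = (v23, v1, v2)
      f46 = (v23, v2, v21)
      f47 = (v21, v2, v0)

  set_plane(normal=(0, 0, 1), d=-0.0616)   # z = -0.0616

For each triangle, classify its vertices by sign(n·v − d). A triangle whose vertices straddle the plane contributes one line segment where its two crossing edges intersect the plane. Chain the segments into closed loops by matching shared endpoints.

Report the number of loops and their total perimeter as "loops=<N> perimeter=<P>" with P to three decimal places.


loops=2 perimeter=27.910

Straddling triangles (32 of 48):
  (v1,v4,v2) [++-] → (1.74903, 0.593855, -0.0616)–(1.995, 0, -0.0616)  len=0.6428
  (v2,v4,v5) [-+-] → (1.74903, 0.593855, -0.0616)–(1.4107, 1.4107, -0.0616)  len=0.8841
  (v2,v5,v0) [--+] → (2.47094, 0.22299, -0.0616)–(2.5633, 0, -0.0616)  len=0.2414
  (v0,v5,v3) [+-+] → (2.47094, 0.22299, -0.0616)–(1.81255, 1.81255, -0.0616)  len=1.7205
  (v4,v7,v5) [++-] → (0.816845, 1.65667, -0.0616)–(1.4107, 1.4107, -0.0616)  len=0.6428
  (v5,v7,v8) [-+-] → (0.816845, 1.65667, -0.0616)–(0, 1.995, -0.0616)  len=0.8841
  (v5,v8,v3) [--+] → (1.58956, 1.90491, -0.0616)–(1.81255, 1.81255, -0.0616)  len=0.2414
  (v3,v8,v6) [+-+] → (1.58956, 1.90491, -0.0616)–(0, 2.5633, -0.0616)  len=1.7205
  (v7,v10,v8) [++-] → (-0.593855, 1.74903, -0.0616)–(0, 1.995, -0.0616)  len=0.6428
  (v8,v10,v11) [-+-] → (-0.593855, 1.74903, -0.0616)–(-1.4107, 1.4107, -0.0616)  len=0.8841
  (v8,v11,v6) [--+] → (-0.22299, 2.47094, -0.0616)–(0, 2.5633, -0.0616)  len=0.2414
  (v6,v11,v9) [+-+] → (-0.22299, 2.47094, -0.0616)–(-1.81255, 1.81255, -0.0616)  len=1.7205
  (v10,v13,v11) [++-] → (-1.65667, 0.816845, -0.0616)–(-1.4107, 1.4107, -0.0616)  len=0.6428
  (v11,v13,v14) [-+-] → (-1.65667, 0.816845, -0.0616)–(-1.995, 0, -0.0616)  len=0.8841
  (v11,v14,v9) [--+] → (-1.90491, 1.58956, -0.0616)–(-1.81255, 1.81255, -0.0616)  len=0.2414
  (v9,v14,v12) [+-+] → (-1.90491, 1.58956, -0.0616)–(-2.5633, 0, -0.0616)  len=1.7205
  (v13,v16,v14) [++-] → (-1.74903, -0.593855, -0.0616)–(-1.995, 0, -0.0616)  len=0.6428
  (v14,v16,v17) [-+-] → (-1.74903, -0.593855, -0.0616)–(-1.4107, -1.4107, -0.0616)  len=0.8841
  (v14,v17,v12) [--+] → (-2.47094, -0.22299, -0.0616)–(-2.5633, 0, -0.0616)  len=0.2414
  (v12,v17,v15) [+-+] → (-2.47094, -0.22299, -0.0616)–(-1.81255, -1.81255, -0.0616)  len=1.7205
  (v16,v19,v17) [++-] → (-0.816845, -1.65667, -0.0616)–(-1.4107, -1.4107, -0.0616)  len=0.6428
  (v17,v19,v20) [-+-] → (-0.816845, -1.65667, -0.0616)–(0, -1.995, -0.0616)  len=0.8841
  (v17,v20,v15) [--+] → (-1.58956, -1.90491, -0.0616)–(-1.81255, -1.81255, -0.0616)  len=0.2414
  (v15,v20,v18) [+-+] → (-1.58956, -1.90491, -0.0616)–(0, -2.5633, -0.0616)  len=1.7205
  (v19,v22,v20) [++-] → (0.593855, -1.74903, -0.0616)–(0, -1.995, -0.0616)  len=0.6428
  (v20,v22,v23) [-+-] → (0.593855, -1.74903, -0.0616)–(1.4107, -1.4107, -0.0616)  len=0.8841
  (v20,v23,v18) [--+] → (0.22299, -2.47094, -0.0616)–(0, -2.5633, -0.0616)  len=0.2414
  (v18,v23,v21) [+-+] → (0.22299, -2.47094, -0.0616)–(1.81255, -1.81255, -0.0616)  len=1.7205
  (v22,v1,v23) [++-] → (1.65667, -0.816845, -0.0616)–(1.4107, -1.4107, -0.0616)  len=0.6428
  (v23,v1,v2) [-+-] → (1.65667, -0.816845, -0.0616)–(1.995, 0, -0.0616)  len=0.8841
  (v23,v2,v21) [--+] → (1.90491, -1.58956, -0.0616)–(1.81255, -1.81255, -0.0616)  len=0.2414
  (v21,v2,v0) [+-+] → (1.90491, -1.58956, -0.0616)–(2.5633, 0, -0.0616)  len=1.7205

Chained into 2 loop(s):
  loop 1: 16 segments, perimeter = 12.2154
  loop 2: 16 segments, perimeter = 15.6950
Total perimeter = 27.910


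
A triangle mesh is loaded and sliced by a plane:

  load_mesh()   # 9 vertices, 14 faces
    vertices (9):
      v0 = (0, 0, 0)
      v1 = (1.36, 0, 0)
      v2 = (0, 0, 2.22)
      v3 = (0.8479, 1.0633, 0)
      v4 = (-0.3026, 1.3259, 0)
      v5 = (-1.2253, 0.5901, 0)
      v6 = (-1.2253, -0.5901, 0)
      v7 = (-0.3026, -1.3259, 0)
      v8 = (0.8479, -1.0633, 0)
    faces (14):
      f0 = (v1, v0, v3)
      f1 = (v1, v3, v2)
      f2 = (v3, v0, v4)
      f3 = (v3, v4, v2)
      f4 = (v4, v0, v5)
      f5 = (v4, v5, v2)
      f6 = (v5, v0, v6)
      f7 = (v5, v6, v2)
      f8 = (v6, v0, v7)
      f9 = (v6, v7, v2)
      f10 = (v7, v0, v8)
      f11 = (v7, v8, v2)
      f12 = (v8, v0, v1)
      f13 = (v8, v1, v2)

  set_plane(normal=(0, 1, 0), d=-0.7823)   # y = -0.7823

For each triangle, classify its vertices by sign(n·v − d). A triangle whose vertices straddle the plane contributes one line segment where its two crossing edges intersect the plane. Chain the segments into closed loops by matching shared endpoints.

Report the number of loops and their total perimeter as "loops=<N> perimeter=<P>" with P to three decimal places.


Straddling triangles (6 of 14):
  (v6,v0,v7) [++-] → (-0.178538, -0.7823, 0)–(-0.984279, -0.7823, 0)  len=0.8057
  (v6,v7,v2) [+-+] → (-0.984279, -0.7823, 0)–(-0.178538, -0.7823, 0.910168)  len=1.2156
  (v7,v0,v8) [-+-] → (-0.178538, -0.7823, 0)–(0.623824, -0.7823, 0)  len=0.8024
  (v7,v8,v2) [--+] → (0.623824, -0.7823, 0.586683)–(-0.178538, -0.7823, 0.910168)  len=0.8651
  (v8,v0,v1) [-++] → (0.623824, -0.7823, 0)–(0.983233, -0.7823, 0)  len=0.3594
  (v8,v1,v2) [-++] → (0.983233, -0.7823, 0)–(0.623824, -0.7823, 0.586683)  len=0.6880

Chained into 1 loop(s):
  loop 1: 6 segments, perimeter = 4.7362
Total perimeter = 4.736

loops=1 perimeter=4.736


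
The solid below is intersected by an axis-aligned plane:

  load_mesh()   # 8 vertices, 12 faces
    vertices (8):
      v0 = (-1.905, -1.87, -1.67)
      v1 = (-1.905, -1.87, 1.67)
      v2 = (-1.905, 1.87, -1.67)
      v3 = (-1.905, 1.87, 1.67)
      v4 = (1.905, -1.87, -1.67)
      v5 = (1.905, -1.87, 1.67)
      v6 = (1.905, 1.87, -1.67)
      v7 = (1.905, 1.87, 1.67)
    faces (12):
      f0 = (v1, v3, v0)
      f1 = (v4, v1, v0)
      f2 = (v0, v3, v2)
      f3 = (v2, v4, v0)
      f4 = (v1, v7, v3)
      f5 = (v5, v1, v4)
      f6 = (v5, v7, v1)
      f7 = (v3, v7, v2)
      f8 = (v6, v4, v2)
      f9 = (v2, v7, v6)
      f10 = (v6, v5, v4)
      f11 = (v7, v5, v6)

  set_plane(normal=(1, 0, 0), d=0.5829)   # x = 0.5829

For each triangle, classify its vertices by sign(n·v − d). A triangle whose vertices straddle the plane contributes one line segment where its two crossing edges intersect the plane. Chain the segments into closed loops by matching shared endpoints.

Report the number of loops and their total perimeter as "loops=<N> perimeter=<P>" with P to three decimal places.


loops=1 perimeter=14.160

Straddling triangles (8 of 12):
  (v4,v1,v0) [+--] → (0.5829, -1.87, -0.510994)–(0.5829, -1.87, -1.67)  len=1.1590
  (v2,v4,v0) [-+-] → (0.5829, -0.572191, -1.67)–(0.5829, -1.87, -1.67)  len=1.2978
  (v1,v7,v3) [-+-] → (0.5829, 0.572191, 1.67)–(0.5829, 1.87, 1.67)  len=1.2978
  (v5,v1,v4) [+-+] → (0.5829, -1.87, 1.67)–(0.5829, -1.87, -0.510994)  len=2.1810
  (v5,v7,v1) [++-] → (0.5829, 0.572191, 1.67)–(0.5829, -1.87, 1.67)  len=2.4422
  (v3,v7,v2) [-+-] → (0.5829, 1.87, 1.67)–(0.5829, 1.87, 0.510994)  len=1.1590
  (v6,v4,v2) [++-] → (0.5829, -0.572191, -1.67)–(0.5829, 1.87, -1.67)  len=2.4422
  (v2,v7,v6) [-++] → (0.5829, 1.87, 0.510994)–(0.5829, 1.87, -1.67)  len=2.1810

Chained into 1 loop(s):
  loop 1: 8 segments, perimeter = 14.1600
Total perimeter = 14.160


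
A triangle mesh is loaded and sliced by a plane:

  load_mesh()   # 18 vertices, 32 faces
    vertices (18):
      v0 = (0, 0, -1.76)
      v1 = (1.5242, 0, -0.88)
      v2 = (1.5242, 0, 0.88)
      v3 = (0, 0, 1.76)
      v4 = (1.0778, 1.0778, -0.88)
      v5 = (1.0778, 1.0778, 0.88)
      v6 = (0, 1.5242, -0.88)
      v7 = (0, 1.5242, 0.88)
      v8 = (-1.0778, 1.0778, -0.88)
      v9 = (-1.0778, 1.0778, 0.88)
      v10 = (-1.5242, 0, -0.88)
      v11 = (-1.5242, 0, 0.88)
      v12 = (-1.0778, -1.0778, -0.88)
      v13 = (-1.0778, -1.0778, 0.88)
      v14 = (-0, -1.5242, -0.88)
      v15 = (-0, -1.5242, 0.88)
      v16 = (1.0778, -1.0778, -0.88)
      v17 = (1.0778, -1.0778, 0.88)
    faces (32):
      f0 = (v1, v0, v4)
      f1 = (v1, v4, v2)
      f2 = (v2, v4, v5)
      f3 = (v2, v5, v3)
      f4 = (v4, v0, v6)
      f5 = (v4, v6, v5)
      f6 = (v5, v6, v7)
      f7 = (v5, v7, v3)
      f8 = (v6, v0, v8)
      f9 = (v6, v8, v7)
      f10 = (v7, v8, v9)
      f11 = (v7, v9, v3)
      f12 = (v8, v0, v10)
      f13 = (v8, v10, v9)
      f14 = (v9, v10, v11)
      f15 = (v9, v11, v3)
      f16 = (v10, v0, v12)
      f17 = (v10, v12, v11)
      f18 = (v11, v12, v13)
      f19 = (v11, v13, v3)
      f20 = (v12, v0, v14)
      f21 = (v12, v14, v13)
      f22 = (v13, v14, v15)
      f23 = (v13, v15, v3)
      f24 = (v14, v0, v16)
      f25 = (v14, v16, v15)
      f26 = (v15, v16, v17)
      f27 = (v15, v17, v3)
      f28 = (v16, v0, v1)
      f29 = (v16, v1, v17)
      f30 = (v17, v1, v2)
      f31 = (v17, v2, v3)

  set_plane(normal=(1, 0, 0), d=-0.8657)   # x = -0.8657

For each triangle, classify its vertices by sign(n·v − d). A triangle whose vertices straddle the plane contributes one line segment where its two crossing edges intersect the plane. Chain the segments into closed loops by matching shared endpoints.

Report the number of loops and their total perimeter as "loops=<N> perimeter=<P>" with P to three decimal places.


Straddling triangles (12 of 32):
  (v6,v0,v8) [++-] → (-0.8657, 0.8657, -1.05317)–(-0.8657, 1.16565, -0.88)  len=0.3463
  (v6,v8,v7) [+-+] → (-0.8657, 1.16565, -0.88)–(-0.8657, 1.16565, -0.53365)  len=0.3463
  (v7,v8,v9) [+--] → (-0.8657, 1.16565, -0.53365)–(-0.8657, 1.16565, 0.88)  len=1.4137
  (v7,v9,v3) [+-+] → (-0.8657, 1.16565, 0.88)–(-0.8657, 0.8657, 1.05317)  len=0.3463
  (v8,v0,v10) [-+-] → (-0.8657, 0.8657, -1.05317)–(-0.8657, 0, -1.26019)  len=0.8901
  (v9,v11,v3) [--+] → (-0.8657, 0, 1.26019)–(-0.8657, 0.8657, 1.05317)  len=0.8901
  (v10,v0,v12) [-+-] → (-0.8657, 0, -1.26019)–(-0.8657, -0.8657, -1.05317)  len=0.8901
  (v11,v13,v3) [--+] → (-0.8657, -0.8657, 1.05317)–(-0.8657, 0, 1.26019)  len=0.8901
  (v12,v0,v14) [-++] → (-0.8657, -0.8657, -1.05317)–(-0.8657, -1.16565, -0.88)  len=0.3463
  (v12,v14,v13) [-+-] → (-0.8657, -1.16565, -0.88)–(-0.8657, -1.16565, 0.53365)  len=1.4137
  (v13,v14,v15) [-++] → (-0.8657, -1.16565, 0.53365)–(-0.8657, -1.16565, 0.88)  len=0.3463
  (v13,v15,v3) [-++] → (-0.8657, -1.16565, 0.88)–(-0.8657, -0.8657, 1.05317)  len=0.3463

Chained into 1 loop(s):
  loop 1: 12 segments, perimeter = 8.4658
Total perimeter = 8.466

loops=1 perimeter=8.466


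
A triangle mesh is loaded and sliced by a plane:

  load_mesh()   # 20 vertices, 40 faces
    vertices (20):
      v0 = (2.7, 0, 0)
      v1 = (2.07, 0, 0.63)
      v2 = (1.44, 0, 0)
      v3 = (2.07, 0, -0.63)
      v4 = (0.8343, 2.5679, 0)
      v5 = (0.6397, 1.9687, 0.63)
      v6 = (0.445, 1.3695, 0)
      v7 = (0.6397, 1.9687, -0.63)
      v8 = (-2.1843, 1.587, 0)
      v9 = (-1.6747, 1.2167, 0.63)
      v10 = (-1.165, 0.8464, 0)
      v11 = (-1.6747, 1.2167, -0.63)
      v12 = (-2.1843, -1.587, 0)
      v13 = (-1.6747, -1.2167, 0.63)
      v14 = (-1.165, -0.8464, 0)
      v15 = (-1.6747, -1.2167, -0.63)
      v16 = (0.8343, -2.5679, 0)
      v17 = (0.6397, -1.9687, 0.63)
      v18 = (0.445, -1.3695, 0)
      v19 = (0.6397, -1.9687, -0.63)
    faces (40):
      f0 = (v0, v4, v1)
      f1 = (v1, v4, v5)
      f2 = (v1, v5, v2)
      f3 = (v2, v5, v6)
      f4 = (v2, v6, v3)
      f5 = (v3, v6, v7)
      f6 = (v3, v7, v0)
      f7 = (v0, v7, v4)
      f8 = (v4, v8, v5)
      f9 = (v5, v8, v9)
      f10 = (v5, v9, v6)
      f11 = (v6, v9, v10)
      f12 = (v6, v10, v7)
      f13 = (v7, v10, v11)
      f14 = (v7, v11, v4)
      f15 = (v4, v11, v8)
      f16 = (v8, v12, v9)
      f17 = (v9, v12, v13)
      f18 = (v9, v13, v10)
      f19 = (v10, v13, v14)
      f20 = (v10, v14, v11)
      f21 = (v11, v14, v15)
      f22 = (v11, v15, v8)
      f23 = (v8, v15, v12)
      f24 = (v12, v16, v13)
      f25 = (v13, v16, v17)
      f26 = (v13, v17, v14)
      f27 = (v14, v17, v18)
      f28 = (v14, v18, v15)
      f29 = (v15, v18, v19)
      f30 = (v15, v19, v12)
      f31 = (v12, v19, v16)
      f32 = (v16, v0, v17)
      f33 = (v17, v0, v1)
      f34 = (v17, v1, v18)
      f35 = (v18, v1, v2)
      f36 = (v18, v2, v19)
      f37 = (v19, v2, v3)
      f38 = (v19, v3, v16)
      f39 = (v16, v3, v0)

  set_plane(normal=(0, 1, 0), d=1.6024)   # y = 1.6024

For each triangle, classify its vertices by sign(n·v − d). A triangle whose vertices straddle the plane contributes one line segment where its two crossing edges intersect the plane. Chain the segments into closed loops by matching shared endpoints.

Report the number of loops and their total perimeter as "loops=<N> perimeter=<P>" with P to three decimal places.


loops=1 perimeter=8.561

Straddling triangles (14 of 40):
  (v0,v4,v1) [-+-] → (1.53578, 1.6024, 0)–(1.29891, 1.6024, 0.236873)  len=0.3350
  (v1,v4,v5) [-++] → (1.29891, 1.6024, 0.236873)–(0.905824, 1.6024, 0.63)  len=0.5559
  (v1,v5,v2) [-+-] → (0.905824, 1.6024, 0.63)–(0.788605, 1.6024, 0.512781)  len=0.1658
  (v2,v5,v6) [-+-] → (0.788605, 1.6024, 0.512781)–(0.520677, 1.6024, 0.244871)  len=0.3789
  (v3,v6,v7) [--+] → (0.520677, 1.6024, -0.244871)–(0.905824, 1.6024, -0.63)  len=0.5447
  (v3,v7,v0) [-+-] → (0.905824, 1.6024, -0.63)–(1.02304, 1.6024, -0.512781)  len=0.1658
  (v0,v7,v4) [-++] → (1.02304, 1.6024, -0.512781)–(1.53578, 1.6024, 0)  len=0.7252
  (v4,v8,v5) [+-+] → (-2.13691, 1.6024, 0)–(-2.07036, 1.6024, 0.0254179)  len=0.0712
  (v5,v8,v9) [+--] → (-2.07036, 1.6024, 0.0254179)–(-0.487647, 1.6024, 0.63)  len=1.6943
  (v5,v9,v6) [+--] → (-0.487647, 1.6024, 0.63)–(0.520677, 1.6024, 0.244871)  len=1.0794
  (v6,v10,v7) [--+] → (0.050676, 1.6024, -0.424379)–(0.520677, 1.6024, -0.244871)  len=0.5031
  (v7,v10,v11) [+--] → (0.050676, 1.6024, -0.424379)–(-0.487647, 1.6024, -0.63)  len=0.5763
  (v7,v11,v4) [+-+] → (-0.487647, 1.6024, -0.63)–(-0.958506, 1.6024, -0.450167)  len=0.5040
  (v4,v11,v8) [+--] → (-0.958506, 1.6024, -0.450167)–(-2.13691, 1.6024, 0)  len=1.2615

Chained into 1 loop(s):
  loop 1: 14 segments, perimeter = 8.5609
Total perimeter = 8.561


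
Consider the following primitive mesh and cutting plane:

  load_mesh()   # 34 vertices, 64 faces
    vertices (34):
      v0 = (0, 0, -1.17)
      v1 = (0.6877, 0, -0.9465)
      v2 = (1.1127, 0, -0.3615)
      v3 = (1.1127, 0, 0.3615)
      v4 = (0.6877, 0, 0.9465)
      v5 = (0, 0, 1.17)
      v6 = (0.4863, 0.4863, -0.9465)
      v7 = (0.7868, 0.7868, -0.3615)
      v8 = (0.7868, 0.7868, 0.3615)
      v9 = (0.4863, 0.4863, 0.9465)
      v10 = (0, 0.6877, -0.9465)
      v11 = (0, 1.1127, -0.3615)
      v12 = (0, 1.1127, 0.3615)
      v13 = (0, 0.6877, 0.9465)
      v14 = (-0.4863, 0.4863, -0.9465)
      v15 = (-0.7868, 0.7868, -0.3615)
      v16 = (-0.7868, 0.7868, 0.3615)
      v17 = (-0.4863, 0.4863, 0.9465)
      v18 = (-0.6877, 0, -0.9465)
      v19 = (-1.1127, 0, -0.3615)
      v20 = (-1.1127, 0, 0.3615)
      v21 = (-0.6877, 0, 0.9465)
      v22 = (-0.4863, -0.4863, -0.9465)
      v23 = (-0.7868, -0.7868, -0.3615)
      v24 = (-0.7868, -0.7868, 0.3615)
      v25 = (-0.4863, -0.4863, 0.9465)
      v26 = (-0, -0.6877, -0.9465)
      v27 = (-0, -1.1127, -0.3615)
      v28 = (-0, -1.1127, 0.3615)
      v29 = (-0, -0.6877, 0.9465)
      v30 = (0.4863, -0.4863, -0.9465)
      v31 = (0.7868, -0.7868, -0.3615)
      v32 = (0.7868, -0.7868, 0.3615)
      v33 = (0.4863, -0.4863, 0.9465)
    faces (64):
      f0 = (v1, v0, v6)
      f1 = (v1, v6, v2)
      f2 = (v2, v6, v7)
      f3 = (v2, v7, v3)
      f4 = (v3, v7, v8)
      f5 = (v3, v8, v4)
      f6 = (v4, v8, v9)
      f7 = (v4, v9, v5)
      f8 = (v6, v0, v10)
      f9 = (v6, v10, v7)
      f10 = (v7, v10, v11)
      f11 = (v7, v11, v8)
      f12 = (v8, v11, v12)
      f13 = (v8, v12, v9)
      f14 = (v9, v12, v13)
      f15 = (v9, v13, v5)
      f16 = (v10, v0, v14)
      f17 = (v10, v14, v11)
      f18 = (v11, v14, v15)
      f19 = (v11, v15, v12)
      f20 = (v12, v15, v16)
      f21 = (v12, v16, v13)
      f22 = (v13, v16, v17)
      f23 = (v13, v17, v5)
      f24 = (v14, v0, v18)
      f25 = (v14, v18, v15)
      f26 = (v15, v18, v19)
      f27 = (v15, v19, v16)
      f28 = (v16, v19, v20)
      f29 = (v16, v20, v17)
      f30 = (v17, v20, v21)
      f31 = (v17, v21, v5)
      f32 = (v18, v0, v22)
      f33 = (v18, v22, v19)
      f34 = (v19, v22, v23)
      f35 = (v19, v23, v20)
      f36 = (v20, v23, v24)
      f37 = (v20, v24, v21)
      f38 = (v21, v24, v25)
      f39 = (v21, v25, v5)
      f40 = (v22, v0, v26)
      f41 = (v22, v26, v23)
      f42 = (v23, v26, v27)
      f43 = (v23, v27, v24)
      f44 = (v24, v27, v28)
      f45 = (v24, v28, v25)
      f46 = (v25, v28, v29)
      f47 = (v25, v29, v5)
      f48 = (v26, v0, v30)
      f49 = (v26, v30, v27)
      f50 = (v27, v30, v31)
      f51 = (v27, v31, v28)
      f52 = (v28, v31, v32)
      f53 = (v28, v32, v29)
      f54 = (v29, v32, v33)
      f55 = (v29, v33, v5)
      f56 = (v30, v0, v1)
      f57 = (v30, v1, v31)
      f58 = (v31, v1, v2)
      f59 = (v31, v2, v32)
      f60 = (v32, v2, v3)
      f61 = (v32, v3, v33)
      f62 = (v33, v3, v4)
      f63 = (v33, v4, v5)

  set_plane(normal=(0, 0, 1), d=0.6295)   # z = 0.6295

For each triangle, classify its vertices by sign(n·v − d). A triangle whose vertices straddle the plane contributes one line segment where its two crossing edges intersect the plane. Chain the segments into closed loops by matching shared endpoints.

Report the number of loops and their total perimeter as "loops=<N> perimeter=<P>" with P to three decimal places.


loops=1 perimeter=5.621

Straddling triangles (16 of 64):
  (v3,v8,v4) [--+] → (0.7414, 0.426351, 0.6295)–(0.917999, 0, 0.6295)  len=0.4615
  (v4,v8,v9) [+-+] → (0.7414, 0.426351, 0.6295)–(0.649135, 0.649135, 0.6295)  len=0.2411
  (v8,v12,v9) [--+] → (0.222784, 0.825734, 0.6295)–(0.649135, 0.649135, 0.6295)  len=0.4615
  (v9,v12,v13) [+-+] → (0.222784, 0.825734, 0.6295)–(0, 0.917999, 0.6295)  len=0.2411
  (v12,v16,v13) [--+] → (-0.426351, 0.7414, 0.6295)–(0, 0.917999, 0.6295)  len=0.4615
  (v13,v16,v17) [+-+] → (-0.426351, 0.7414, 0.6295)–(-0.649135, 0.649135, 0.6295)  len=0.2411
  (v16,v20,v17) [--+] → (-0.825734, 0.222784, 0.6295)–(-0.649135, 0.649135, 0.6295)  len=0.4615
  (v17,v20,v21) [+-+] → (-0.825734, 0.222784, 0.6295)–(-0.917999, 0, 0.6295)  len=0.2411
  (v20,v24,v21) [--+] → (-0.7414, -0.426351, 0.6295)–(-0.917999, 0, 0.6295)  len=0.4615
  (v21,v24,v25) [+-+] → (-0.7414, -0.426351, 0.6295)–(-0.649135, -0.649135, 0.6295)  len=0.2411
  (v24,v28,v25) [--+] → (-0.222784, -0.825734, 0.6295)–(-0.649135, -0.649135, 0.6295)  len=0.4615
  (v25,v28,v29) [+-+] → (-0.222784, -0.825734, 0.6295)–(0, -0.917999, 0.6295)  len=0.2411
  (v28,v32,v29) [--+] → (0.426351, -0.7414, 0.6295)–(0, -0.917999, 0.6295)  len=0.4615
  (v29,v32,v33) [+-+] → (0.426351, -0.7414, 0.6295)–(0.649135, -0.649135, 0.6295)  len=0.2411
  (v32,v3,v33) [--+] → (0.825734, -0.222784, 0.6295)–(0.649135, -0.649135, 0.6295)  len=0.4615
  (v33,v3,v4) [+-+] → (0.825734, -0.222784, 0.6295)–(0.917999, 0, 0.6295)  len=0.2411

Chained into 1 loop(s):
  loop 1: 16 segments, perimeter = 5.6209
Total perimeter = 5.621


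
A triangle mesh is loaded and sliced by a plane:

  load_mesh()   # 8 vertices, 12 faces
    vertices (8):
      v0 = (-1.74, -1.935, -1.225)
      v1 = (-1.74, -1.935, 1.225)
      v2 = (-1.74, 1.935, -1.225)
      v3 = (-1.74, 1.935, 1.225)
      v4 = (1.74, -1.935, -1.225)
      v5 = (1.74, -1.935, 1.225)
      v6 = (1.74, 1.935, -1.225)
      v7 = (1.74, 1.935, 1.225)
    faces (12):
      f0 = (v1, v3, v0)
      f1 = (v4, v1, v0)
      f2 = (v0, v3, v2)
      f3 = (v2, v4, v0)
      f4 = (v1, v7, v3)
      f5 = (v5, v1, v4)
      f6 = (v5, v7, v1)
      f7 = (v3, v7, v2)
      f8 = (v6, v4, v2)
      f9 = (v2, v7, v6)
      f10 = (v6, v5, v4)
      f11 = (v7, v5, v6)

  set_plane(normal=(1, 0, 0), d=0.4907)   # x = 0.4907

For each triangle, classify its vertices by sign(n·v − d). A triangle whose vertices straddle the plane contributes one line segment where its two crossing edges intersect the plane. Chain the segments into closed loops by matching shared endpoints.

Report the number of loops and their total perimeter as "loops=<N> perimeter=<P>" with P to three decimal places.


Straddling triangles (8 of 12):
  (v4,v1,v0) [+--] → (0.4907, -1.935, -0.345464)–(0.4907, -1.935, -1.225)  len=0.8795
  (v2,v4,v0) [-+-] → (0.4907, -0.545692, -1.225)–(0.4907, -1.935, -1.225)  len=1.3893
  (v1,v7,v3) [-+-] → (0.4907, 0.545692, 1.225)–(0.4907, 1.935, 1.225)  len=1.3893
  (v5,v1,v4) [+-+] → (0.4907, -1.935, 1.225)–(0.4907, -1.935, -0.345464)  len=1.5705
  (v5,v7,v1) [++-] → (0.4907, 0.545692, 1.225)–(0.4907, -1.935, 1.225)  len=2.4807
  (v3,v7,v2) [-+-] → (0.4907, 1.935, 1.225)–(0.4907, 1.935, 0.345464)  len=0.8795
  (v6,v4,v2) [++-] → (0.4907, -0.545692, -1.225)–(0.4907, 1.935, -1.225)  len=2.4807
  (v2,v7,v6) [-++] → (0.4907, 1.935, 0.345464)–(0.4907, 1.935, -1.225)  len=1.5705

Chained into 1 loop(s):
  loop 1: 8 segments, perimeter = 12.6400
Total perimeter = 12.640

loops=1 perimeter=12.640


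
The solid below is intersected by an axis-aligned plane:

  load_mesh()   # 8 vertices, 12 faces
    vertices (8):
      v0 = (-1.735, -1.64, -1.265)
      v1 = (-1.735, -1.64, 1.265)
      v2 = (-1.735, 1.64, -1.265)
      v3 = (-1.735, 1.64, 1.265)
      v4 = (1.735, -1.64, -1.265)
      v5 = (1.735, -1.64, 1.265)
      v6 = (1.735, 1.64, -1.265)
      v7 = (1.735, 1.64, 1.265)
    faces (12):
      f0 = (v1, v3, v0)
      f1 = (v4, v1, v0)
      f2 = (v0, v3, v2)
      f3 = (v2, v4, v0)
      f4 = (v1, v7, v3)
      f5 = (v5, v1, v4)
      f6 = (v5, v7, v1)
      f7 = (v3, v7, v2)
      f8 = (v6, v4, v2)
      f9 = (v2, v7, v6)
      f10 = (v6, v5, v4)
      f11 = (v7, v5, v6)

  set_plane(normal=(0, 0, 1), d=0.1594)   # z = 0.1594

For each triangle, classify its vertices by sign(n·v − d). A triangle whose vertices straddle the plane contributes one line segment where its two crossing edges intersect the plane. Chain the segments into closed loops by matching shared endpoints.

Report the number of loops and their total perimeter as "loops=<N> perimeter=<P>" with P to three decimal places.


Straddling triangles (8 of 12):
  (v1,v3,v0) [++-] → (-1.735, 0.206653, 0.1594)–(-1.735, -1.64, 0.1594)  len=1.8467
  (v4,v1,v0) [-+-] → (-0.218624, -1.64, 0.1594)–(-1.735, -1.64, 0.1594)  len=1.5164
  (v0,v3,v2) [-+-] → (-1.735, 0.206653, 0.1594)–(-1.735, 1.64, 0.1594)  len=1.4333
  (v5,v1,v4) [++-] → (-0.218624, -1.64, 0.1594)–(1.735, -1.64, 0.1594)  len=1.9536
  (v3,v7,v2) [++-] → (0.218624, 1.64, 0.1594)–(-1.735, 1.64, 0.1594)  len=1.9536
  (v2,v7,v6) [-+-] → (0.218624, 1.64, 0.1594)–(1.735, 1.64, 0.1594)  len=1.5164
  (v6,v5,v4) [-+-] → (1.735, -0.206653, 0.1594)–(1.735, -1.64, 0.1594)  len=1.4333
  (v7,v5,v6) [++-] → (1.735, -0.206653, 0.1594)–(1.735, 1.64, 0.1594)  len=1.8467

Chained into 1 loop(s):
  loop 1: 8 segments, perimeter = 13.5000
Total perimeter = 13.500

loops=1 perimeter=13.500


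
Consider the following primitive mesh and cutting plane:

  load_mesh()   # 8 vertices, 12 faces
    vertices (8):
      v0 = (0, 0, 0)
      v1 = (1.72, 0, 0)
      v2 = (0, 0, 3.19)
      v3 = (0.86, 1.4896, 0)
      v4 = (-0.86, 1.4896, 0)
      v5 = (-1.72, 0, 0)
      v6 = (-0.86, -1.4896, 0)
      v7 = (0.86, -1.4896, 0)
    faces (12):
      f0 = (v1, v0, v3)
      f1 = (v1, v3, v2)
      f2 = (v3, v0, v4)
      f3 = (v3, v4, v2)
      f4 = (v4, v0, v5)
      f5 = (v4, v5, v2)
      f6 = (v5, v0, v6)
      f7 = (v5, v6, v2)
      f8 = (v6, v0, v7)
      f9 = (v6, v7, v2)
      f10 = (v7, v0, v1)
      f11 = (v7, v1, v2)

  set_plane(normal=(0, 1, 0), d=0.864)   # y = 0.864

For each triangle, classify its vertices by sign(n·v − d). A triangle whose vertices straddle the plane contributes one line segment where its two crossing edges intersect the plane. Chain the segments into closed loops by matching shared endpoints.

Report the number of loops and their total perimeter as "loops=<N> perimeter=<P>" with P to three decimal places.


loops=1 perimeter=6.484

Straddling triangles (6 of 12):
  (v1,v0,v3) [--+] → (0.498818, 0.864, 0)–(1.22118, 0.864, 0)  len=0.7224
  (v1,v3,v2) [-+-] → (1.22118, 0.864, 0)–(0.498818, 0.864, 1.33973)  len=1.5221
  (v3,v0,v4) [+-+] → (0.498818, 0.864, 0)–(-0.498818, 0.864, 0)  len=0.9976
  (v3,v4,v2) [++-] → (-0.498818, 0.864, 1.33973)–(0.498818, 0.864, 1.33973)  len=0.9976
  (v4,v0,v5) [+--] → (-0.498818, 0.864, 0)–(-1.22118, 0.864, 0)  len=0.7224
  (v4,v5,v2) [+--] → (-1.22118, 0.864, 0)–(-0.498818, 0.864, 1.33973)  len=1.5221

Chained into 1 loop(s):
  loop 1: 6 segments, perimeter = 6.4841
Total perimeter = 6.484


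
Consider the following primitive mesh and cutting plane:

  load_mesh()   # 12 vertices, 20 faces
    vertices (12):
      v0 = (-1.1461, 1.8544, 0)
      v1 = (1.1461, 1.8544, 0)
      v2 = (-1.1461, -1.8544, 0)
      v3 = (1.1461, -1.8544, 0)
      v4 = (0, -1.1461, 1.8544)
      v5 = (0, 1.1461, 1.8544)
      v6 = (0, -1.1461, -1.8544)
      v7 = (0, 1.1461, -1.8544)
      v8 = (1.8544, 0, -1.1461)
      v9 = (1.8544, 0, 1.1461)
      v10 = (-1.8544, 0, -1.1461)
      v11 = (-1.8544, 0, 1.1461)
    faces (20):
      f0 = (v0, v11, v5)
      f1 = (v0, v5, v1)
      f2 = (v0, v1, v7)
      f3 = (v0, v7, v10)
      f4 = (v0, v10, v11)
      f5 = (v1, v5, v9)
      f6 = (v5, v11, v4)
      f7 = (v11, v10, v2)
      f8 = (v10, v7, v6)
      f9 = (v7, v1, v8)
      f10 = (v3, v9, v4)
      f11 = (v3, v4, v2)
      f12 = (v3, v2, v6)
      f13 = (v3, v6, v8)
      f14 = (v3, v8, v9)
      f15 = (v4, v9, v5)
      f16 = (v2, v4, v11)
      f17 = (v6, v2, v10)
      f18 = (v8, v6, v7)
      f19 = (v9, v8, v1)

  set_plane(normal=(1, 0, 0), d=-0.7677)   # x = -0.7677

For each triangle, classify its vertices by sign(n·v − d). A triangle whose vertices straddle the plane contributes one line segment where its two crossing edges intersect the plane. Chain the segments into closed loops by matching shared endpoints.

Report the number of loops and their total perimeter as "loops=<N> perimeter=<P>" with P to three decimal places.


Straddling triangles (10 of 20):
  (v0,v11,v5) [--+] → (-0.7677, 0.671628, 1.56117)–(-0.7677, 1.62055, 0.612255)  len=1.3420
  (v0,v5,v1) [-++] → (-0.7677, 1.62055, 0.612255)–(-0.7677, 1.8544, 0)  len=0.6554
  (v0,v1,v7) [-++] → (-0.7677, 1.8544, 0)–(-0.7677, 1.62055, -0.612255)  len=0.6554
  (v0,v7,v10) [-+-] → (-0.7677, 1.62055, -0.612255)–(-0.7677, 0.671628, -1.56117)  len=1.3420
  (v5,v11,v4) [+-+] → (-0.7677, 0.671628, 1.56117)–(-0.7677, -0.671628, 1.56117)  len=1.3433
  (v10,v7,v6) [-++] → (-0.7677, 0.671628, -1.56117)–(-0.7677, -0.671628, -1.56117)  len=1.3433
  (v3,v4,v2) [++-] → (-0.7677, -1.62055, 0.612255)–(-0.7677, -1.8544, 0)  len=0.6554
  (v3,v2,v6) [+-+] → (-0.7677, -1.8544, 0)–(-0.7677, -1.62055, -0.612255)  len=0.6554
  (v2,v4,v11) [-+-] → (-0.7677, -1.62055, 0.612255)–(-0.7677, -0.671628, 1.56117)  len=1.3420
  (v6,v2,v10) [+--] → (-0.7677, -1.62055, -0.612255)–(-0.7677, -0.671628, -1.56117)  len=1.3420

Chained into 1 loop(s):
  loop 1: 10 segments, perimeter = 10.6760
Total perimeter = 10.676

loops=1 perimeter=10.676


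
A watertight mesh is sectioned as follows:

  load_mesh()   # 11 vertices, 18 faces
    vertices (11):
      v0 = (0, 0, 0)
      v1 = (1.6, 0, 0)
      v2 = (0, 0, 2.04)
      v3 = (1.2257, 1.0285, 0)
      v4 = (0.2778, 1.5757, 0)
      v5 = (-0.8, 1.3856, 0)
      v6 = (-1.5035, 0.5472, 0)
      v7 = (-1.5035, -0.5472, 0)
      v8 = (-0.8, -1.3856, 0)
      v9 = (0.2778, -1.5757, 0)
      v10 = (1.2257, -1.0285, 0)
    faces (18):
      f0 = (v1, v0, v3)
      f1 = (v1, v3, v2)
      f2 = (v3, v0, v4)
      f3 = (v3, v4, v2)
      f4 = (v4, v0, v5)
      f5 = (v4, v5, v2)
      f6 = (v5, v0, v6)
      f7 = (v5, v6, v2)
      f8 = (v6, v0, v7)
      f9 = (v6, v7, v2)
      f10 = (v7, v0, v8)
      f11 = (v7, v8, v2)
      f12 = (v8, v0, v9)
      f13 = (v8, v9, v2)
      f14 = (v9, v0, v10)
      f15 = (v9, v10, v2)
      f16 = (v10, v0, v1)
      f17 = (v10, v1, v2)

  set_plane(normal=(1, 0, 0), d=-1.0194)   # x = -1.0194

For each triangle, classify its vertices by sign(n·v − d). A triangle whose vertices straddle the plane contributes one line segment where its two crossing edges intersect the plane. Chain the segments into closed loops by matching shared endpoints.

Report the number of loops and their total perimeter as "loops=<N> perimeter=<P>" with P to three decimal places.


loops=1 perimeter=4.989

Straddling triangles (6 of 18):
  (v5,v0,v6) [++-] → (-1.0194, 0.371011, 0)–(-1.0194, 1.12413, 0)  len=0.7531
  (v5,v6,v2) [+-+] → (-1.0194, 1.12413, 0)–(-1.0194, 0.371011, 0.656843)  len=0.9993
  (v6,v0,v7) [-+-] → (-1.0194, 0.371011, 0)–(-1.0194, -0.371011, 0)  len=0.7420
  (v6,v7,v2) [--+] → (-1.0194, -0.371011, 0.656843)–(-1.0194, 0.371011, 0.656843)  len=0.7420
  (v7,v0,v8) [-++] → (-1.0194, -0.371011, 0)–(-1.0194, -1.12413, 0)  len=0.7531
  (v7,v8,v2) [-++] → (-1.0194, -1.12413, 0)–(-1.0194, -0.371011, 0.656843)  len=0.9993

Chained into 1 loop(s):
  loop 1: 6 segments, perimeter = 4.9889
Total perimeter = 4.989
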